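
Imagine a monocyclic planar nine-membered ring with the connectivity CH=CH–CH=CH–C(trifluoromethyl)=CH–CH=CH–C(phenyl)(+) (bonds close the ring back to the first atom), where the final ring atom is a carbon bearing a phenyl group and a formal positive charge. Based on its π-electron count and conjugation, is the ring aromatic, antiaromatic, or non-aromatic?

Check conjugation: the double-bond atoms are sp², each contributing one p electron; the carbocation has an empty p orbital — every position has a p orbital, so the cyclic π system is continuous.
Tallying contributions gives 4 × 2 = 8 from the double-bond units + 0 from the C(phenyl)(+) atom = 8.
8 = 4(2); a planar, fully conjugated 4n system is antiaromatic.

Antiaromatic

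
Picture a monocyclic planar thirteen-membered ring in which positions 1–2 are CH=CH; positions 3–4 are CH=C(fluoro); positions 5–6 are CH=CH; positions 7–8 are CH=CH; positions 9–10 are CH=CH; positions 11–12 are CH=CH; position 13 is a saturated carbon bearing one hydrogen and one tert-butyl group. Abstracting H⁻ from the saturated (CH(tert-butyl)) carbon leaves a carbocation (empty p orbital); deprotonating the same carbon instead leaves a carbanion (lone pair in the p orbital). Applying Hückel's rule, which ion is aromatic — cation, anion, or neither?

The anion

Once that carbon is sp², every ring atom has a p orbital and both ions are fully conjugated.
Cation: 6 × 2 + 0 = 12 π electrons → 4(3), antiaromatic.
Anion: 6 × 2 + 2 = 14 π electrons → 4(3)+2, aromatic.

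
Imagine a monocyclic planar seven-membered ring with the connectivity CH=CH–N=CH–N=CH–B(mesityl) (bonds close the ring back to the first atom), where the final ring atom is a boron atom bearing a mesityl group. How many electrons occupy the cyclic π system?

6

All ring atoms are sp² and supply a p orbital to the ring (the double-bond atoms are sp², each contributing one p electron; each =N– nitrogen is pyridine-type (lone pair in the sp² plane, one electron in the p orbital); the boron has an empty p orbital); the conjugation is uninterrupted.
Counting π electrons: 3 × 2 = 6 from the double-bond units + 0 from the B(mesityl) atom = 6.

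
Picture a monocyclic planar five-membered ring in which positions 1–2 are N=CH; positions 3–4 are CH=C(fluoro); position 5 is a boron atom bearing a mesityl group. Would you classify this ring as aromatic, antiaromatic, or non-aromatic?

Antiaromatic

All ring atoms are sp² and supply a p orbital to the ring (every atom in a ring double bond is sp² and brings one electron to the p orbital; the doubly-bonded nitrogens are pyridine-type — their lone pairs lie in the ring plane, leaving one electron in the p orbital; the boron has an empty p orbital); the conjugation is uninterrupted.
Tallying contributions gives 2 × 2 = 4 from the double-bond units + 0 from the B(mesityl) atom = 4.
4 = 4(1); a planar, fully conjugated 4n system is antiaromatic.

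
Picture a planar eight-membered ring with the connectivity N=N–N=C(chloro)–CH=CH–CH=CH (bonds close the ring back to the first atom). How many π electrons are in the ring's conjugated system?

The p orbitals form a continuous loop: every atom in a ring double bond is sp² and brings one electron to the p orbital; each sp² =N– keeps its lone pair in-plane and puts one electron into the π system. The ring is fully conjugated.
Counting π electrons: 4 × 2 = 8 from the 4 double-bond units.

8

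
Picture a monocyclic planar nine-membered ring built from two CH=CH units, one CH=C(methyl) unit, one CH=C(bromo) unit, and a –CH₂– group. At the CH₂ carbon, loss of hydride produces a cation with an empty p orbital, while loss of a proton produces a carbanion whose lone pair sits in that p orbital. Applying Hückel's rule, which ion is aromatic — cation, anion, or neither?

The anion

In both ions every ring atom is sp² and contributes a p orbital, so both rings are fully conjugated.
Cation: 4 × 2 + 0 = 8 π electrons → 4(2), antiaromatic.
Anion: 4 × 2 + 2 = 10 π electrons → 4(2)+2, aromatic.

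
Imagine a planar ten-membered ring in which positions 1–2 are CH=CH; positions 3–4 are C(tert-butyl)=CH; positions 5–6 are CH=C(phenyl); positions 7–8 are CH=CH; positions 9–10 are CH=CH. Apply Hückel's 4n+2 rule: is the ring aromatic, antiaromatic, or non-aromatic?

All ring atoms are sp² and supply a p orbital to the ring (every atom in a ring double bond is sp² and brings one electron to the p orbital); the conjugation is uninterrupted.
π-electron count: 5 × 2 = 10 from the 5 double-bond units.
10 = 4(2) + 2, which satisfies Hückel's 4n+2 rule.

Aromatic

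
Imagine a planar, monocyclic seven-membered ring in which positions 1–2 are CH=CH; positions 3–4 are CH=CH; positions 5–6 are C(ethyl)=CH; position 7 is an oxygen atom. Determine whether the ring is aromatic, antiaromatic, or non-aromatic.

All ring atoms are sp² and supply a p orbital to the ring (each doubly-bonded ring atom is sp² with one p-orbital electron; the oxygen donates one lone pair from its p orbital); the conjugation is uninterrupted.
Counting π electrons: 3 × 2 = 6 from the double-bond units + 2 from the O atom = 8.
A 4n π count (8, n = 2) in a planar conjugated ring means antiaromatic.

Antiaromatic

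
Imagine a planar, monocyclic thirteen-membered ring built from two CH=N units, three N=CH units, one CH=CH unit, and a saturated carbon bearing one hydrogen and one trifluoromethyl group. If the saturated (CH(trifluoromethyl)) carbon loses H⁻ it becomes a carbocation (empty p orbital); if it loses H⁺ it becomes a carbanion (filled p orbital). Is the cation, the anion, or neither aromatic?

The anion

Both ions have a continuous loop of p orbitals — each ring atom is sp².
Cation: 6 × 2 + 0 = 12 π electrons → 4(3), antiaromatic.
Anion: 6 × 2 + 2 = 14 π electrons → 4(3)+2, aromatic.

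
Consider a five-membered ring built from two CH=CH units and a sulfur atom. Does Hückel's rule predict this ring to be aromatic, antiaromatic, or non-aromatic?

Aromatic

All ring atoms are sp² and supply a p orbital to the ring (each doubly-bonded ring atom is sp² with one p-orbital electron; the sulfur donates one lone pair from its p orbital); the conjugation is uninterrupted.
π-electron count: 2 × 2 = 4 from the double-bond units + 2 from the S atom = 6.
6 = 4(1) + 2, which satisfies Hückel's 4n+2 rule.
(This ring is thiophene.)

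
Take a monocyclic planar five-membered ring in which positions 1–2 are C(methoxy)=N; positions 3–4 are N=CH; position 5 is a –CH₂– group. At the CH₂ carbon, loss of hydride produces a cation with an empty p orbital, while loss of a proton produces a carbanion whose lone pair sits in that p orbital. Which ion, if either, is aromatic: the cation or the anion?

The anion

In either ion the ring is fully conjugated: every atom, including the new sp² carbon, supplies a p orbital.
Cation: 2 × 2 + 0 = 4 π electrons → 4(1), antiaromatic.
Anion: 2 × 2 + 2 = 6 π electrons → 4(1)+2, aromatic.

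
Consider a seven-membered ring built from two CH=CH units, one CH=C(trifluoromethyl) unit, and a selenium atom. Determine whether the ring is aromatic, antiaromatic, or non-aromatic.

Antiaromatic

All ring atoms are sp² and supply a p orbital to the ring (the double-bond atoms are sp², each contributing one p electron; the selenium donates one lone pair from its p orbital); the conjugation is uninterrupted.
Tallying contributions gives 3 × 2 = 6 from the double-bond units + 2 from the Se atom = 8.
A 4n π count (8, n = 2) in a planar conjugated ring means antiaromatic.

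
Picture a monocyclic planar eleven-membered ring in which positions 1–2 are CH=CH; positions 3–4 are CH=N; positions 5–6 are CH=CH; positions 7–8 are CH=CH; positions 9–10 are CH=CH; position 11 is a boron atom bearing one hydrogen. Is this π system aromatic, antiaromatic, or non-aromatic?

All ring atoms are sp² and supply a p orbital to the ring (each doubly-bonded ring atom is sp² with one p-orbital electron; each sp² =N– keeps its lone pair in-plane and puts one electron into the π system; the boron has an empty p orbital); the conjugation is uninterrupted.
Adding the contributions, 5 × 2 = 10 from the double-bond units + 0 from the BH atom = 10.
With 10 π electrons (n = 2), the Hückel 4n+2 condition holds.

Aromatic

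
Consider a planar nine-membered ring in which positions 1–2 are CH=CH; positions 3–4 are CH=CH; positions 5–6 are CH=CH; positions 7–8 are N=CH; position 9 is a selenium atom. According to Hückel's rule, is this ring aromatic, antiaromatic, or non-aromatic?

All ring atoms are sp² and supply a p orbital to the ring (the double-bond atoms are sp², each contributing one p electron; each =N– nitrogen is pyridine-type (lone pair in the sp² plane, one electron in the p orbital); the selenium donates one lone pair from its p orbital); the conjugation is uninterrupted.
Adding the contributions, 4 × 2 = 8 from the double-bond units + 2 from the Se atom = 10.
With 10 π electrons (n = 2), the Hückel 4n+2 condition holds.

Aromatic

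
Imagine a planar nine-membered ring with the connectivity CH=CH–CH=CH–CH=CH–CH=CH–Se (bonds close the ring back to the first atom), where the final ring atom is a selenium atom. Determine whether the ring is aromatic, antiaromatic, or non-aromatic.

Check conjugation: each doubly-bonded ring atom is sp² with one p-orbital electron; the selenium donates one lone pair from its p orbital — every position has a p orbital, so the cyclic π system is continuous.
Counting π electrons: 4 × 2 = 8 from the double-bond units + 2 from the Se atom = 10.
That gives a 4n+2 count (10, n = 2).

Aromatic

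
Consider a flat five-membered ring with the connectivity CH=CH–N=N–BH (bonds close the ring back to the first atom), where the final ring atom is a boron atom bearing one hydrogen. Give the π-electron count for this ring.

4

The p orbitals form a continuous loop: every atom in a ring double bond is sp² and brings one electron to the p orbital; the doubly-bonded nitrogens are pyridine-type — their lone pairs lie in the ring plane, leaving one electron in the p orbital; the boron has an empty p orbital. The ring is fully conjugated.
π-electron count: 2 × 2 = 4 from the double-bond units + 0 from the BH atom = 4.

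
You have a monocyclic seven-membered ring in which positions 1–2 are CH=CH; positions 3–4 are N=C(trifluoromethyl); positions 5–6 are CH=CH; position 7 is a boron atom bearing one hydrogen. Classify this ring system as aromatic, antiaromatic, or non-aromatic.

Every ring atom contributes a p orbital perpendicular to the ring (the double-bond atoms are sp², each contributing one p electron; each =N– nitrogen is pyridine-type (lone pair in the sp² plane, one electron in the p orbital); the boron has an empty p orbital), so the π system is cyclic and fully conjugated.
π-electron count: 3 × 2 = 6 from the double-bond units + 0 from the BH atom = 6.
6 = 4(1) + 2, which satisfies Hückel's 4n+2 rule.

Aromatic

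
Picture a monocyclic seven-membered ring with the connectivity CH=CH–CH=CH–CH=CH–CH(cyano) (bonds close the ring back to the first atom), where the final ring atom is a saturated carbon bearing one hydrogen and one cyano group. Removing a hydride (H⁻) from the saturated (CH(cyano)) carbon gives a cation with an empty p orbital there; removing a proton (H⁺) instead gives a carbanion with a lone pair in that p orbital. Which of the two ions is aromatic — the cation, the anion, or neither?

In either ion the ring is fully conjugated: every atom, including the new sp² carbon, supplies a p orbital.
Cation: 3 × 2 + 0 = 6 π electrons → 4(1)+2, aromatic.
Anion: 3 × 2 + 2 = 8 π electrons → 4(2), antiaromatic.

The cation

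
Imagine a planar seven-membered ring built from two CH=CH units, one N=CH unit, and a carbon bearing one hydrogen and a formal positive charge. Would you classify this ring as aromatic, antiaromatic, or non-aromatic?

Check conjugation: each doubly-bonded ring atom is sp² with one p-orbital electron; the doubly-bonded nitrogens are pyridine-type — their lone pairs lie in the ring plane, leaving one electron in the p orbital; the carbocation has an empty p orbital — every position has a p orbital, so the cyclic π system is continuous.
π-electron count: 3 × 2 = 6 from the double-bond units + 0 from the CH(+) atom = 6.
Since 6 = 4·1 + 2, the ring meets the 4n+2 criterion.

Aromatic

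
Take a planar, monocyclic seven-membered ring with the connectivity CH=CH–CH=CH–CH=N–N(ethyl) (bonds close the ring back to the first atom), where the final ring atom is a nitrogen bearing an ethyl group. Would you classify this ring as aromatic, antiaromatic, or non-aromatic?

Antiaromatic

The p orbitals form a continuous loop: the double-bond atoms are sp², each contributing one p electron; the doubly-bonded nitrogens are pyridine-type — their lone pairs lie in the ring plane, leaving one electron in the p orbital; the pyrrole-type nitrogen donates its lone pair from the p orbital. The ring is fully conjugated.
Tallying contributions gives 3 × 2 = 6 from the double-bond units + 2 from the N(ethyl) atom = 8.
8 is a 4n count (n = 2), so the planar conjugated ring is antiaromatic.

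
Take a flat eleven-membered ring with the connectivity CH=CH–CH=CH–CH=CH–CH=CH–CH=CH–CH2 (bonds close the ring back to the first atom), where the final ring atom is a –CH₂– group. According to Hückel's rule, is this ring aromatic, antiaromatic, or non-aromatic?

Non-aromatic

The CH2 position has four σ bonds — the tetrahedral CH₂ carbon is sp³ and has no p orbital in the ring π system — so the cyclic conjugation is interrupted.
Hückel's rule only applies to fully conjugated rings, so this one is simply non-aromatic.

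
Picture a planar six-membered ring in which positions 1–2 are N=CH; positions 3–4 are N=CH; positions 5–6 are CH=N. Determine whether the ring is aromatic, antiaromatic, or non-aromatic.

Check conjugation: each doubly-bonded ring atom is sp² with one p-orbital electron; each =N– nitrogen is pyridine-type (lone pair in the sp² plane, one electron in the p orbital) — every position has a p orbital, so the cyclic π system is continuous.
π-electron count: 3 × 2 = 6 from the 3 double-bond units.
With 6 π electrons (n = 1), the Hückel 4n+2 condition holds.

Aromatic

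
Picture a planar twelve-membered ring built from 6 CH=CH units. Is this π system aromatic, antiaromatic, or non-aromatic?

Antiaromatic

Every ring atom contributes a p orbital perpendicular to the ring (the double-bond atoms are sp², each contributing one p electron), so the π system is cyclic and fully conjugated.
Adding the contributions, 6 × 2 = 12 from the 6 double-bond units.
With 12 = 4·3 π electrons, Hückel's rule classifies the planar ring as antiaromatic.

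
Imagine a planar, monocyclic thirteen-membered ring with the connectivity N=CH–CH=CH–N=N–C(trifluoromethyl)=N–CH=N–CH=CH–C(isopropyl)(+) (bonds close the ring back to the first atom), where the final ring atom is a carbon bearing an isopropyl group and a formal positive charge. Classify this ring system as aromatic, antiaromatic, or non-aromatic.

All ring atoms are sp² and supply a p orbital to the ring (the double-bond atoms are sp², each contributing one p electron; the doubly-bonded nitrogens are pyridine-type — their lone pairs lie in the ring plane, leaving one electron in the p orbital; the carbocation has an empty p orbital); the conjugation is uninterrupted.
Adding the contributions, 6 × 2 = 12 from the double-bond units + 0 from the C(isopropyl)(+) atom = 12.
12 is a 4n count (n = 3), so the planar conjugated ring is antiaromatic.

Antiaromatic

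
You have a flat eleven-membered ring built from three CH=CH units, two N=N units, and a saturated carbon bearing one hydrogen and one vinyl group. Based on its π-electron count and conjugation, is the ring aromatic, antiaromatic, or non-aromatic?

The CH(vinyl) position has four σ bonds — that saturated carbon is sp³ and has no p orbital in the ring π system — so the cyclic conjugation is interrupted.
Broken conjugation rules out both aromaticity and antiaromaticity.

Non-aromatic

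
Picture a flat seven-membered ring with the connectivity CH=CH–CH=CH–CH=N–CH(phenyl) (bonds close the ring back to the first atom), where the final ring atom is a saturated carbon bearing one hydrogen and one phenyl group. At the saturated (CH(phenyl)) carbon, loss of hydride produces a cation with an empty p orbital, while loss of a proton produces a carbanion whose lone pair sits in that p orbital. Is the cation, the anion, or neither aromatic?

Both ions have a continuous loop of p orbitals — each ring atom is sp².
Cation: 3 × 2 + 0 = 6 π electrons → 4(1)+2, aromatic.
Anion: 3 × 2 + 2 = 8 π electrons → 4(2), antiaromatic.

The cation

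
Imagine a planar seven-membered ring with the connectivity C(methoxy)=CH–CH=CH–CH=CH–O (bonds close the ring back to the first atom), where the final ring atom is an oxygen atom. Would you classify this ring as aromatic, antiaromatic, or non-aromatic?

All ring atoms are sp² and supply a p orbital to the ring (every atom in a ring double bond is sp² and brings one electron to the p orbital; the oxygen donates one lone pair from its p orbital); the conjugation is uninterrupted.
Adding the contributions, 3 × 2 = 6 from the double-bond units + 2 from the O atom = 8.
With 8 = 4·2 π electrons, Hückel's rule classifies the planar ring as antiaromatic.

Antiaromatic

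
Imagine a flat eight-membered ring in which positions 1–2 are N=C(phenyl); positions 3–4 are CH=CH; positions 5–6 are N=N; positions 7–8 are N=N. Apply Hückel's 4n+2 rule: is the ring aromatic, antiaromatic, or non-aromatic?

Antiaromatic

The p orbitals form a continuous loop: each doubly-bonded ring atom is sp² with one p-orbital electron; each =N– nitrogen is pyridine-type (lone pair in the sp² plane, one electron in the p orbital). The ring is fully conjugated.
Tallying contributions gives 4 × 2 = 8 from the 4 double-bond units.
8 is a 4n count (n = 2), so the planar conjugated ring is antiaromatic.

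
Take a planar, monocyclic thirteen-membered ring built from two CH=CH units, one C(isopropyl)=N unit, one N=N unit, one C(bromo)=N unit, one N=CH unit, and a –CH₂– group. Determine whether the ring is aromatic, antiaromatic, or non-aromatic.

The CH2 carbon is saturated: the tetrahedral CH₂ carbon is sp³ and has no p orbital in the ring π system. Conjugation is not continuous around the ring.
Without a continuous loop of overlapping p orbitals the Hückel electron count never comes into play.

Non-aromatic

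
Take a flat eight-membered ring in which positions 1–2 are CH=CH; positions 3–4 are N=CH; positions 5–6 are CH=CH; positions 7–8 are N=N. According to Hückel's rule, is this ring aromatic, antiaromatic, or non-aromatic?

The p orbitals form a continuous loop: every atom in a ring double bond is sp² and brings one electron to the p orbital; each sp² =N– keeps its lone pair in-plane and puts one electron into the π system. The ring is fully conjugated.
Adding the contributions, 4 × 2 = 8 from the 4 double-bond units.
8 = 4(2); a planar, fully conjugated 4n system is antiaromatic.

Antiaromatic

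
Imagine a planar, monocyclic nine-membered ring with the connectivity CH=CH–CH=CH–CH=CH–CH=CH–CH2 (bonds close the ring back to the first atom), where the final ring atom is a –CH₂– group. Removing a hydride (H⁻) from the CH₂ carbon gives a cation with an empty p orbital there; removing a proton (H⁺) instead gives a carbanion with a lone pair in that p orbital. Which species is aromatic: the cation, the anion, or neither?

The anion

Both ions have a continuous loop of p orbitals — each ring atom is sp².
Cation: 4 × 2 + 0 = 8 π electrons → 4(2), antiaromatic.
Anion: 4 × 2 + 2 = 10 π electrons → 4(2)+2, aromatic.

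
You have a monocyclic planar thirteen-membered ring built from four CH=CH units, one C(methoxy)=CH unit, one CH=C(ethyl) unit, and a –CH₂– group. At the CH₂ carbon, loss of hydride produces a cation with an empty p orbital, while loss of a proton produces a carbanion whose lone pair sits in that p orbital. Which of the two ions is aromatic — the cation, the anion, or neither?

Both ions have a continuous loop of p orbitals — each ring atom is sp².
Cation: 6 × 2 + 0 = 12 π electrons → 4(3), antiaromatic.
Anion: 6 × 2 + 2 = 14 π electrons → 4(3)+2, aromatic.

The anion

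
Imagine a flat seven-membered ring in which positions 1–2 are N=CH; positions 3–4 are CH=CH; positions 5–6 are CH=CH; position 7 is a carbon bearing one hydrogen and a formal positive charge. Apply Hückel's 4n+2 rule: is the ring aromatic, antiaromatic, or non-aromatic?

Aromatic

Every ring atom contributes a p orbital perpendicular to the ring (every atom in a ring double bond is sp² and brings one electron to the p orbital; each sp² =N– keeps its lone pair in-plane and puts one electron into the π system; the carbocation has an empty p orbital), so the π system is cyclic and fully conjugated.
Tallying contributions gives 3 × 2 = 6 from the double-bond units + 0 from the CH(+) atom = 6.
6 = 4(1) + 2, which satisfies Hückel's 4n+2 rule.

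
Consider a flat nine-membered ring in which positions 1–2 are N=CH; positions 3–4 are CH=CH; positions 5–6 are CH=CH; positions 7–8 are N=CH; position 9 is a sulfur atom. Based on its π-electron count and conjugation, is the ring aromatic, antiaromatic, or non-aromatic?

Check conjugation: every atom in a ring double bond is sp² and brings one electron to the p orbital; each sp² =N– keeps its lone pair in-plane and puts one electron into the π system; the sulfur donates one lone pair from its p orbital — every position has a p orbital, so the cyclic π system is continuous.
Adding the contributions, 4 × 2 = 8 from the double-bond units + 2 from the S atom = 10.
With 10 π electrons (n = 2), the Hückel 4n+2 condition holds.

Aromatic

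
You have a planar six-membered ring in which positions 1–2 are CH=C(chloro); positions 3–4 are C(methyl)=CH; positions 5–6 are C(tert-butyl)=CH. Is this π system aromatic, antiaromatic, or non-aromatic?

Aromatic

The p orbitals form a continuous loop: every atom in a ring double bond is sp² and brings one electron to the p orbital. The ring is fully conjugated.
π-electron count: 3 × 2 = 6 from the 3 double-bond units.
Since 6 = 4·1 + 2, the ring meets the 4n+2 criterion.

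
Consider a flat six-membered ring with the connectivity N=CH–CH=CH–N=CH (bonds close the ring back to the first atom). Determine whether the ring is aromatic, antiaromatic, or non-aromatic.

Aromatic

Check conjugation: every atom in a ring double bond is sp² and brings one electron to the p orbital; the doubly-bonded nitrogens are pyridine-type — their lone pairs lie in the ring plane, leaving one electron in the p orbital — every position has a p orbital, so the cyclic π system is continuous.
Counting π electrons: 3 × 2 = 6 from the 3 double-bond units.
Since 6 = 4·1 + 2, the ring meets the 4n+2 criterion.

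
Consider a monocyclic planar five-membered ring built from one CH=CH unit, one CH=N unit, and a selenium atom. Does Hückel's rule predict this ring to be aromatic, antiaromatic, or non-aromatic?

Check conjugation: the double-bond atoms are sp², each contributing one p electron; each =N– nitrogen is pyridine-type (lone pair in the sp² plane, one electron in the p orbital); the selenium donates one lone pair from its p orbital — every position has a p orbital, so the cyclic π system is continuous.
π-electron count: 2 × 2 = 4 from the double-bond units + 2 from the Se atom = 6.
Since 6 = 4·1 + 2, the ring meets the 4n+2 criterion.

Aromatic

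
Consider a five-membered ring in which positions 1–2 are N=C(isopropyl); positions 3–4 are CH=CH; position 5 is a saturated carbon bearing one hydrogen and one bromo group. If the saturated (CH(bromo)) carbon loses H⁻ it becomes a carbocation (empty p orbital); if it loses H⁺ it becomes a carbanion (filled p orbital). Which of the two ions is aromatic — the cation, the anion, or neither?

The anion

In both ions every ring atom is sp² and contributes a p orbital, so both rings are fully conjugated.
Cation: 2 × 2 + 0 = 4 π electrons → 4(1), antiaromatic.
Anion: 2 × 2 + 2 = 6 π electrons → 4(1)+2, aromatic.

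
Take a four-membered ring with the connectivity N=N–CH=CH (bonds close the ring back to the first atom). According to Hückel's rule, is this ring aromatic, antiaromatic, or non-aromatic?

The p orbitals form a continuous loop: each doubly-bonded ring atom is sp² with one p-orbital electron; each =N– nitrogen is pyridine-type (lone pair in the sp² plane, one electron in the p orbital). The ring is fully conjugated.
π-electron count: 2 × 2 = 4 from the 2 double-bond units.
4 is a 4n count (n = 1), so the planar conjugated ring is antiaromatic.

Antiaromatic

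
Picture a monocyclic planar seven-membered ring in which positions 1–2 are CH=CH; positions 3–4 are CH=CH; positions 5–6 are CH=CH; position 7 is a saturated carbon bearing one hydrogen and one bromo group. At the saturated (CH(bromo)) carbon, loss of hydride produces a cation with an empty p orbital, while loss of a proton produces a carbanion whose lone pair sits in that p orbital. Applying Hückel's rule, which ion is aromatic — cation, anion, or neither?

In both ions every ring atom is sp² and contributes a p orbital, so both rings are fully conjugated.
Cation: 3 × 2 + 0 = 6 π electrons → 4(1)+2, aromatic.
Anion: 3 × 2 + 2 = 8 π electrons → 4(2), antiaromatic.

The cation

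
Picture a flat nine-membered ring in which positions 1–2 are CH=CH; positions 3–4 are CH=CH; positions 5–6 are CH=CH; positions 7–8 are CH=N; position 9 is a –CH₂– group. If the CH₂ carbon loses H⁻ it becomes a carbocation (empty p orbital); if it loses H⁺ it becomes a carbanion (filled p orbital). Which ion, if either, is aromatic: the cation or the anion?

The anion

Once that carbon is sp², every ring atom has a p orbital and both ions are fully conjugated.
Cation: 4 × 2 + 0 = 8 π electrons → 4(2), antiaromatic.
Anion: 4 × 2 + 2 = 10 π electrons → 4(2)+2, aromatic.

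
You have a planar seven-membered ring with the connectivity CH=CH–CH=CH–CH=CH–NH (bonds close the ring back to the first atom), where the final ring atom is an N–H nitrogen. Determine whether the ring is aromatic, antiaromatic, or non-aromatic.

Check conjugation: each doubly-bonded ring atom is sp² with one p-orbital electron; the pyrrole-type nitrogen donates its lone pair from the p orbital — every position has a p orbital, so the cyclic π system is continuous.
π-electron count: 3 × 2 = 6 from the double-bond units + 2 from the NH atom = 8.
8 = 4(2); a planar, fully conjugated 4n system is antiaromatic.

Antiaromatic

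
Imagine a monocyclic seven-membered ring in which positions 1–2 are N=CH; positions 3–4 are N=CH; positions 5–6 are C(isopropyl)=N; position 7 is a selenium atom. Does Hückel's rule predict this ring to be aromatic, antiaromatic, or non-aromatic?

Antiaromatic

Check conjugation: every atom in a ring double bond is sp² and brings one electron to the p orbital; each sp² =N– keeps its lone pair in-plane and puts one electron into the π system; the selenium donates one lone pair from its p orbital — every position has a p orbital, so the cyclic π system is continuous.
Tallying contributions gives 3 × 2 = 6 from the double-bond units + 2 from the Se atom = 8.
A 4n π count (8, n = 2) in a planar conjugated ring means antiaromatic.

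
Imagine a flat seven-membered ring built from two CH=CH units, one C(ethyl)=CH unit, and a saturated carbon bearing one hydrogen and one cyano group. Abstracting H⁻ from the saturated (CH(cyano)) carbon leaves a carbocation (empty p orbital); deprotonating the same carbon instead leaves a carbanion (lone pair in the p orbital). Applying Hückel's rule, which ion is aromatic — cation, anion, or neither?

The cation

Both ions have a continuous loop of p orbitals — each ring atom is sp².
Cation: 3 × 2 + 0 = 6 π electrons → 4(1)+2, aromatic.
Anion: 3 × 2 + 2 = 8 π electrons → 4(2), antiaromatic.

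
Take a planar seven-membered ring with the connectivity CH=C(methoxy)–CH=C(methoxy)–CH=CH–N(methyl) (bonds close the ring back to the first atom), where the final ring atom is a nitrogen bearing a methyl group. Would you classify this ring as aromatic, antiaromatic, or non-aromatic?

All ring atoms are sp² and supply a p orbital to the ring (the double-bond atoms are sp², each contributing one p electron; the pyrrole-type nitrogen donates its lone pair from the p orbital); the conjugation is uninterrupted.
Counting π electrons: 3 × 2 = 6 from the double-bond units + 2 from the N(methyl) atom = 8.
8 is a 4n count (n = 2), so the planar conjugated ring is antiaromatic.

Antiaromatic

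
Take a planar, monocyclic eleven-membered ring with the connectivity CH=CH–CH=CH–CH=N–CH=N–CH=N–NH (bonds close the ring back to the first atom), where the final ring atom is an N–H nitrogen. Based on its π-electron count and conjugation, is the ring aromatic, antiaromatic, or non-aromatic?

Antiaromatic

All ring atoms are sp² and supply a p orbital to the ring (every atom in a ring double bond is sp² and brings one electron to the p orbital; the doubly-bonded nitrogens are pyridine-type — their lone pairs lie in the ring plane, leaving one electron in the p orbital; the pyrrole-type nitrogen donates its lone pair from the p orbital); the conjugation is uninterrupted.
Tallying contributions gives 5 × 2 = 10 from the double-bond units + 2 from the NH atom = 12.
A 4n π count (12, n = 3) in a planar conjugated ring means antiaromatic.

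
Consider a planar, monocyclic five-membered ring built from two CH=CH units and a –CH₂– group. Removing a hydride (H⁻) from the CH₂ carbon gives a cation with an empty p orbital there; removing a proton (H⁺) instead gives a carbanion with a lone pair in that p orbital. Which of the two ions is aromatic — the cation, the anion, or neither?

Both ions have a continuous loop of p orbitals — each ring atom is sp².
Cation: 2 × 2 + 0 = 4 π electrons → 4(1), antiaromatic.
Anion: 2 × 2 + 2 = 6 π electrons → 4(1)+2, aromatic.

The anion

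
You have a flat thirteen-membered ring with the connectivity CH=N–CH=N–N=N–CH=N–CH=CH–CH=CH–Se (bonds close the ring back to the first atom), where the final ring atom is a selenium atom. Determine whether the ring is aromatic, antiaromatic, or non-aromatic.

Aromatic

Every ring atom contributes a p orbital perpendicular to the ring (every atom in a ring double bond is sp² and brings one electron to the p orbital; each sp² =N– keeps its lone pair in-plane and puts one electron into the π system; the selenium donates one lone pair from its p orbital), so the π system is cyclic and fully conjugated.
π-electron count: 6 × 2 = 12 from the double-bond units + 2 from the Se atom = 14.
Since 14 = 4·3 + 2, the ring meets the 4n+2 criterion.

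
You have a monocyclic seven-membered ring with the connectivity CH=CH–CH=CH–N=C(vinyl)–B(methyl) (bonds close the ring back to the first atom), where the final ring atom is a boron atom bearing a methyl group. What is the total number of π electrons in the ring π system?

6

All ring atoms are sp² and supply a p orbital to the ring (every atom in a ring double bond is sp² and brings one electron to the p orbital; each sp² =N– keeps its lone pair in-plane and puts one electron into the π system; the boron has an empty p orbital); the conjugation is uninterrupted.
Adding the contributions, 3 × 2 = 6 from the double-bond units + 0 from the B(methyl) atom = 6.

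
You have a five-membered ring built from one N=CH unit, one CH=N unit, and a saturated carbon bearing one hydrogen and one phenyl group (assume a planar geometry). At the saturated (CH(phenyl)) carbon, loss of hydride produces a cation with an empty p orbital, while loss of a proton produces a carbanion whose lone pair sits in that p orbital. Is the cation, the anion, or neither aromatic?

The anion

Once that carbon is sp², every ring atom has a p orbital and both ions are fully conjugated.
Cation: 2 × 2 + 0 = 4 π electrons → 4(1), antiaromatic.
Anion: 2 × 2 + 2 = 6 π electrons → 4(1)+2, aromatic.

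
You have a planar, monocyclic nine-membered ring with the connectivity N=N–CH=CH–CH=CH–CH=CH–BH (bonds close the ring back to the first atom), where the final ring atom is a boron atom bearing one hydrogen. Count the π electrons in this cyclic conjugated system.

8

All ring atoms are sp² and supply a p orbital to the ring (each doubly-bonded ring atom is sp² with one p-orbital electron; each sp² =N– keeps its lone pair in-plane and puts one electron into the π system; the boron has an empty p orbital); the conjugation is uninterrupted.
Counting π electrons: 4 × 2 = 8 from the double-bond units + 0 from the BH atom = 8.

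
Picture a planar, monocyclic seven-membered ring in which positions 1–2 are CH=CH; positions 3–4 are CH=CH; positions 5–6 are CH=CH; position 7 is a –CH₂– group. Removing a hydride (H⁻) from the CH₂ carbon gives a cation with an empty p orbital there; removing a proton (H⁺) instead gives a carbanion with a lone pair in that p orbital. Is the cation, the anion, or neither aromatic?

Once that carbon is sp², every ring atom has a p orbital and both ions are fully conjugated.
Cation: 3 × 2 + 0 = 6 π electrons → 4(1)+2, aromatic.
Anion: 3 × 2 + 2 = 8 π electrons → 4(2), antiaromatic.

The cation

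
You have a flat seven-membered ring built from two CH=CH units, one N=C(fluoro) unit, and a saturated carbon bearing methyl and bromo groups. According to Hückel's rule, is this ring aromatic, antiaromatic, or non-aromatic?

Because that saturated carbon is sp³ and has no p orbital in the ring π system at the C(methyl)(bromo) position, the π system cannot extend all the way around the ring.
Broken conjugation rules out both aromaticity and antiaromaticity.

Non-aromatic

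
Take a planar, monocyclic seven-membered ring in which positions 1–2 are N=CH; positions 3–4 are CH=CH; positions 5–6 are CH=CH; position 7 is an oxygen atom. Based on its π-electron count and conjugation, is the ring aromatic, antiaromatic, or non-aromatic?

Antiaromatic

Check conjugation: each doubly-bonded ring atom is sp² with one p-orbital electron; each sp² =N– keeps its lone pair in-plane and puts one electron into the π system; the oxygen donates one lone pair from its p orbital — every position has a p orbital, so the cyclic π system is continuous.
Tallying contributions gives 3 × 2 = 6 from the double-bond units + 2 from the O atom = 8.
8 is a 4n count (n = 2), so the planar conjugated ring is antiaromatic.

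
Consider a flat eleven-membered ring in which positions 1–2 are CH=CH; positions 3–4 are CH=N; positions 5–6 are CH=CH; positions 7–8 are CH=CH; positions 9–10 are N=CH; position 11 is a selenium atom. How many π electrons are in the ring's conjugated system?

12

All ring atoms are sp² and supply a p orbital to the ring (each doubly-bonded ring atom is sp² with one p-orbital electron; each =N– nitrogen is pyridine-type (lone pair in the sp² plane, one electron in the p orbital); the selenium donates one lone pair from its p orbital); the conjugation is uninterrupted.
Tallying contributions gives 5 × 2 = 10 from the double-bond units + 2 from the Se atom = 12.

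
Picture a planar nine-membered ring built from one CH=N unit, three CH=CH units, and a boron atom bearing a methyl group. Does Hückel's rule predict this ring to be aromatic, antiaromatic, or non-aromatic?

All ring atoms are sp² and supply a p orbital to the ring (every atom in a ring double bond is sp² and brings one electron to the p orbital; each =N– nitrogen is pyridine-type (lone pair in the sp² plane, one electron in the p orbital); the boron has an empty p orbital); the conjugation is uninterrupted.
Counting π electrons: 4 × 2 = 8 from the double-bond units + 0 from the B(methyl) atom = 8.
A 4n π count (8, n = 2) in a planar conjugated ring means antiaromatic.

Antiaromatic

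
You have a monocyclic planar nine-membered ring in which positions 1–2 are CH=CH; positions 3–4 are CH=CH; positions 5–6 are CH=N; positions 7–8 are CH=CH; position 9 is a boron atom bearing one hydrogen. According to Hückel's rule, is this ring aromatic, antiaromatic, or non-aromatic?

Antiaromatic

Check conjugation: each doubly-bonded ring atom is sp² with one p-orbital electron; each sp² =N– keeps its lone pair in-plane and puts one electron into the π system; the boron has an empty p orbital — every position has a p orbital, so the cyclic π system is continuous.
Adding the contributions, 4 × 2 = 8 from the double-bond units + 0 from the BH atom = 8.
8 = 4(2); a planar, fully conjugated 4n system is antiaromatic.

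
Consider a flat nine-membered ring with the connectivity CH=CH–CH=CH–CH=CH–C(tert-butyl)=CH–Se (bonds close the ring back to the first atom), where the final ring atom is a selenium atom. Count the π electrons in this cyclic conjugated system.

10

All ring atoms are sp² and supply a p orbital to the ring (the double-bond atoms are sp², each contributing one p electron; the selenium donates one lone pair from its p orbital); the conjugation is uninterrupted.
Tallying contributions gives 4 × 2 = 8 from the double-bond units + 2 from the Se atom = 10.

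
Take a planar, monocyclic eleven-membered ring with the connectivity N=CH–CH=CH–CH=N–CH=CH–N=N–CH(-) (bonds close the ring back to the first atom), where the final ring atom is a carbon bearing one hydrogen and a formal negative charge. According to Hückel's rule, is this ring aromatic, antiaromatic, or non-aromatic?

Check conjugation: each doubly-bonded ring atom is sp² with one p-orbital electron; the doubly-bonded nitrogens are pyridine-type — their lone pairs lie in the ring plane, leaving one electron in the p orbital; the carbanion's lone pair occupies the p orbital — every position has a p orbital, so the cyclic π system is continuous.
π-electron count: 5 × 2 = 10 from the double-bond units + 2 from the CH(-) atom = 12.
A 4n π count (12, n = 3) in a planar conjugated ring means antiaromatic.

Antiaromatic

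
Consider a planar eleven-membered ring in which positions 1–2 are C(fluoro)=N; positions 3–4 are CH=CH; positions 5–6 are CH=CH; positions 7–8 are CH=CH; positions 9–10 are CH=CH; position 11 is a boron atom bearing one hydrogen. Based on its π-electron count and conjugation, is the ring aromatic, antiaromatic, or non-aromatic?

Aromatic

Check conjugation: each doubly-bonded ring atom is sp² with one p-orbital electron; each =N– nitrogen is pyridine-type (lone pair in the sp² plane, one electron in the p orbital); the boron has an empty p orbital — every position has a p orbital, so the cyclic π system is continuous.
Counting π electrons: 5 × 2 = 10 from the double-bond units + 0 from the BH atom = 10.
That gives a 4n+2 count (10, n = 2).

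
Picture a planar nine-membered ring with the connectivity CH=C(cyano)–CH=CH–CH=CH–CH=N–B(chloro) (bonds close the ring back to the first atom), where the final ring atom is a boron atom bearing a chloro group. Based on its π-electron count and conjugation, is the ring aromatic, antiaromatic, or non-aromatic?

Antiaromatic

The p orbitals form a continuous loop: each doubly-bonded ring atom is sp² with one p-orbital electron; each sp² =N– keeps its lone pair in-plane and puts one electron into the π system; the boron has an empty p orbital. The ring is fully conjugated.
π-electron count: 4 × 2 = 8 from the double-bond units + 0 from the B(chloro) atom = 8.
A 4n π count (8, n = 2) in a planar conjugated ring means antiaromatic.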